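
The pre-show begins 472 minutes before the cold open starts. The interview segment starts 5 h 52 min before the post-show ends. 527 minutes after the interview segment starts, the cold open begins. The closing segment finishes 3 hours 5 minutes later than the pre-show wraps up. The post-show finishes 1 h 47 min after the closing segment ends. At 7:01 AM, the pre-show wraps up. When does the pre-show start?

The closing segment ends at 7:01 AM + 185 min = 10:06 AM.
The post-show ends at 10:06 AM + 107 min = 11:53 AM.
The interview segment starts at 11:53 AM − 352 min = 6:01 AM.
The cold open starts at 6:01 AM + 527 min = 2:48 PM.
The pre-show starts at 2:48 PM − 472 min = 6:56 AM.

6:56 AM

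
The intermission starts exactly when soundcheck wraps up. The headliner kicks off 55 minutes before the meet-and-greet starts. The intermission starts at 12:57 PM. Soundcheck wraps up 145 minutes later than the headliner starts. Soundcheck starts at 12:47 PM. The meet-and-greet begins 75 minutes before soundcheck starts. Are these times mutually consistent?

The meet-and-greet starts at 12:47 PM − 75 min = 11:32 AM.
The headliner starts at 11:32 AM − 55 min = 10:37 AM.
Soundcheck ends at 10:37 AM + 145 min = 1:02 PM.
So the intermission starts at 1:02 PM.
But the intermission is also said to start at 12:57 PM — a 5-minute conflict.

No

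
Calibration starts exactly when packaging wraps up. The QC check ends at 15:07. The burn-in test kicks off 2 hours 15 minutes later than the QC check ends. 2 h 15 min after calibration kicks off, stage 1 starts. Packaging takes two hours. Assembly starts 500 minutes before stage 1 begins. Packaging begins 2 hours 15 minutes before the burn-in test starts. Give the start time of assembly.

The burn-in test starts at 15:07 + 135 min = 17:22.
Packaging starts at 17:22 − 135 min = 15:07.
Packaging ends at 15:07 + 120 min = 17:07.
So calibration starts at 17:07.
Stage 1 starts at 17:07 + 135 min = 19:22.
Assembly starts at 19:22 − 500 min = 11:02.

11:02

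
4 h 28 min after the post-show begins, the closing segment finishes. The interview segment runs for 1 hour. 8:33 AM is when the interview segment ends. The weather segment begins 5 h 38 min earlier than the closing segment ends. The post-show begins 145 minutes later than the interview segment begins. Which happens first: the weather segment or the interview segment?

the interview segment

The interview segment starts at 8:33 AM − 60 min = 7:33 AM.
The post-show starts at 7:33 AM + 145 min = 9:58 AM.
The closing segment ends at 9:58 AM + 268 min = 2:26 PM.
The weather segment starts at 2:26 PM − 338 min = 8:48 AM.
The weather segment starts at 8:48 AM and the interview segment starts at 7:33 AM, so the interview segment is first.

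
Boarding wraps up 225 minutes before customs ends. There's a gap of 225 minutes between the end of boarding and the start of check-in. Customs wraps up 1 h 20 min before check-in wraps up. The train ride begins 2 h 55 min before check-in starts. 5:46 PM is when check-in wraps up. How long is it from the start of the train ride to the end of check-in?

Customs ends at 5:46 PM − 80 min = 4:26 PM.
Boarding ends at 4:26 PM − 225 min = 12:41 PM.
Check-in starts at 12:41 PM + 225 min = 4:26 PM.
The train ride starts at 4:26 PM − 175 min = 1:31 PM.
From 1:31 PM to 5:46 PM is 255 minutes.

255 minutes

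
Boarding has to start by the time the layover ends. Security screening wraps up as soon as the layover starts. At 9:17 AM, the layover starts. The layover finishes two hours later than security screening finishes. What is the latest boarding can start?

Security screening ends at 9:17 AM.
The layover ends at 9:17 AM + 120 min = 11:17 AM.
Boarding is bounded by the layover, so the latest it can start is 11:17 AM.

11:17 AM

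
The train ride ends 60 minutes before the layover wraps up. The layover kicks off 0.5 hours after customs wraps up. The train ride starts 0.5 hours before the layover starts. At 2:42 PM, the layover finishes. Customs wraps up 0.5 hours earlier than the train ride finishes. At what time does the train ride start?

1:12 PM

The train ride ends at 2:42 PM − 60 min = 1:42 PM.
Customs ends at 1:42 PM − 30 min = 1:12 PM.
The layover starts at 1:12 PM + 30 min = 1:42 PM.
The train ride starts at 1:42 PM − 30 min = 1:12 PM.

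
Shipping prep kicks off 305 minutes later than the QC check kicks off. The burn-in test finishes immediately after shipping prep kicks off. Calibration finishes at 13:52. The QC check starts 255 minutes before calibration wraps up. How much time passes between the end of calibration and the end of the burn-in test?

The QC check starts at 13:52 − 255 min = 09:37.
Shipping prep starts at 09:37 + 305 min = 14:42.
So the burn-in test ends at 14:42.
From 13:52 to 14:42 is 50 minutes.

50 minutes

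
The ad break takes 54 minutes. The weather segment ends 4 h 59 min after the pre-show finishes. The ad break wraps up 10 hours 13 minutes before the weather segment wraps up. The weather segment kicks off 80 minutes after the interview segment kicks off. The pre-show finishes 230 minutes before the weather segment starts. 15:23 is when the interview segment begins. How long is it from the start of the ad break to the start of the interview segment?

8 hours 38 minutes

The weather segment starts at 15:23 + 80 min = 16:43.
The pre-show ends at 16:43 − 230 min = 12:53.
The weather segment ends at 12:53 + 299 min = 17:52.
The ad break ends at 17:52 − 613 min = 07:39.
The ad break starts at 07:39 − 54 min = 06:45.
From 06:45 to 15:23 is 8 hours 38 minutes.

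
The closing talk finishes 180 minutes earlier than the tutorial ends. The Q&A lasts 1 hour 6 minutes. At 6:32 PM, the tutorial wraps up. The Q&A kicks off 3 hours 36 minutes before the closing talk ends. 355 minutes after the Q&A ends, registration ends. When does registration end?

The closing talk ends at 6:32 PM − 180 min = 3:32 PM.
The Q&A starts at 3:32 PM − 216 min = 11:56 AM.
The Q&A ends at 11:56 AM + 66 min = 1:02 PM.
Registration ends at 1:02 PM + 355 min = 6:57 PM.

6:57 PM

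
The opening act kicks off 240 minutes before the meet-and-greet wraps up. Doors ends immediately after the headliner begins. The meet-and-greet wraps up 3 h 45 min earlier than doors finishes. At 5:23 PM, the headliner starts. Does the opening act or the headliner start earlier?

the opening act

Doors ends at 5:23 PM.
The meet-and-greet ends at 5:23 PM − 225 min = 1:38 PM.
The opening act starts at 1:38 PM − 240 min = 9:38 AM.
The opening act starts at 9:38 AM and the headliner starts at 5:23 PM, so the opening act is first.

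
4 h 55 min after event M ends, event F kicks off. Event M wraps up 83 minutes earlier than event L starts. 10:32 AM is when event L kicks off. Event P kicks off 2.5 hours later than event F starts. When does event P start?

Event M ends at 10:32 AM − 83 min = 9:09 AM.
Event F starts at 9:09 AM + 295 min = 2:04 PM.
Event P starts at 2:04 PM + 150 min = 4:34 PM.

4:34 PM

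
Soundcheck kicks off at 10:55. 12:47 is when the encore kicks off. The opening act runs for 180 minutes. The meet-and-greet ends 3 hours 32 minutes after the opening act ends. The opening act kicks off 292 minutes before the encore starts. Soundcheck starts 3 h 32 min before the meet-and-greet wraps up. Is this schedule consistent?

The opening act starts at 12:47 − 292 min = 07:55.
The opening act ends at 07:55 + 180 min = 10:55.
The meet-and-greet ends at 10:55 + 212 min = 14:27.
Soundcheck starts at 14:27 − 212 min = 10:55.
That matches the stated 10:55, so the schedule is consistent.

Yes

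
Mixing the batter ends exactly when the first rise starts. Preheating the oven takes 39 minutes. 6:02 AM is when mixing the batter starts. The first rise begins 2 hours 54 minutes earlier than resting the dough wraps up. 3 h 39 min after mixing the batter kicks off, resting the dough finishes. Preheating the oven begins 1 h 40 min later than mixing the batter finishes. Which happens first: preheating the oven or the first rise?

the first rise

Resting the dough ends at 6:02 AM + 219 min = 9:41 AM.
The first rise starts at 9:41 AM − 174 min = 6:47 AM.
So mixing the batter ends at 6:47 AM.
Preheating the oven starts at 6:47 AM + 100 min = 8:27 AM.
Preheating the oven starts at 8:27 AM and the first rise starts at 6:47 AM, so the first rise is first.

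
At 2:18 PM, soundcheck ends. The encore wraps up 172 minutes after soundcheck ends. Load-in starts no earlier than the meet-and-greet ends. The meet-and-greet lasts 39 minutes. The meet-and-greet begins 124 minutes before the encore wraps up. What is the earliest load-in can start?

3:45 PM

The encore ends at 2:18 PM + 172 min = 5:10 PM.
The meet-and-greet starts at 5:10 PM − 124 min = 3:06 PM.
The meet-and-greet ends at 3:06 PM + 39 min = 3:45 PM.
Load-in is bounded by the meet-and-greet, so the earliest it can start is 3:45 PM.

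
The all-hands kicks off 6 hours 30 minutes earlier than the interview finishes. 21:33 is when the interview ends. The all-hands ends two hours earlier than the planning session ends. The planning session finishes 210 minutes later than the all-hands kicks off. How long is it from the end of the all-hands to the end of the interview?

300 minutes

The all-hands starts at 21:33 − 390 min = 15:03.
The planning session ends at 15:03 + 210 min = 18:33.
The all-hands ends at 18:33 − 120 min = 16:33.
From 16:33 to 21:33 is 300 minutes.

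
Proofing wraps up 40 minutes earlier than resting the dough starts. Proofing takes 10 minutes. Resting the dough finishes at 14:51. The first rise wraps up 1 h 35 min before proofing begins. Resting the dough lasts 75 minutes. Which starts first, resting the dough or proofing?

Resting the dough starts at 14:51 − 75 min = 13:36.
Proofing ends at 13:36 − 40 min = 12:56.
Proofing starts at 12:56 − 10 min = 12:46.
Resting the dough starts at 13:36 and proofing starts at 12:46, so proofing is first.

proofing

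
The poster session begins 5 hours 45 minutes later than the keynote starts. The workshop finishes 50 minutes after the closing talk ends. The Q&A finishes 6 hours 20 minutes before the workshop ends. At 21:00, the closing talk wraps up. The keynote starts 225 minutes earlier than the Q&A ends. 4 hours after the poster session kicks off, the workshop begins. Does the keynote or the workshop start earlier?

The workshop ends at 21:00 + 50 min = 21:50.
The Q&A ends at 21:50 − 380 min = 15:30.
The keynote starts at 15:30 − 225 min = 11:45.
The poster session starts at 11:45 + 345 min = 17:30.
The workshop starts at 17:30 + 240 min = 21:30.
The keynote starts at 11:45 and the workshop starts at 21:30, so the keynote is first.

the keynote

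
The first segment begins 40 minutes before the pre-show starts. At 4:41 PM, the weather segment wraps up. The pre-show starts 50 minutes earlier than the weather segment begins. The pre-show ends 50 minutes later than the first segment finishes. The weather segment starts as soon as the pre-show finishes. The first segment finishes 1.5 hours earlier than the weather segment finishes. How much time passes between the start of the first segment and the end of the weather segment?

The first segment ends at 4:41 PM − 90 min = 3:11 PM.
The pre-show ends at 3:11 PM + 50 min = 4:01 PM.
So the weather segment starts at 4:01 PM.
The pre-show starts at 4:01 PM − 50 min = 3:11 PM.
The first segment starts at 3:11 PM − 40 min = 2:31 PM.
From 2:31 PM to 4:41 PM is 2 hours 10 minutes.

2 hours 10 minutes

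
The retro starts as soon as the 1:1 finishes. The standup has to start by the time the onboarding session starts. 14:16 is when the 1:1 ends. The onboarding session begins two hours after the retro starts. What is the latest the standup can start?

The retro starts at 14:16.
The onboarding session starts at 14:16 + 120 min = 16:16.
The standup is bounded by the onboarding session, so the latest it can start is 16:16.

16:16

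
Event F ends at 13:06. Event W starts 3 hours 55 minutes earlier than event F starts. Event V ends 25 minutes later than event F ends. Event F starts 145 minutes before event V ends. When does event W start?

07:11

Event V ends at 13:06 + 25 min = 13:31.
Event F starts at 13:31 − 145 min = 11:06.
Event W starts at 11:06 − 235 min = 07:11.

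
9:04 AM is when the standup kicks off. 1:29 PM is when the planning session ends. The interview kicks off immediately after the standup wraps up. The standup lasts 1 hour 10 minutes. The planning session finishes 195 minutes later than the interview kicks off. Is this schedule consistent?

The standup ends at 9:04 AM + 70 min = 10:14 AM.
So the interview starts at 10:14 AM.
The planning session ends at 10:14 AM + 195 min = 1:29 PM.
That matches the stated 1:29 PM, so the schedule is consistent.

Yes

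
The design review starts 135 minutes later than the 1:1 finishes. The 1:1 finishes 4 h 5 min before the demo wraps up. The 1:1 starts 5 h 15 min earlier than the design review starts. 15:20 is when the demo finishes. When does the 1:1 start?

The 1:1 ends at 15:20 − 245 min = 11:15.
The design review starts at 11:15 + 135 min = 13:30.
The 1:1 starts at 13:30 − 315 min = 08:15.

08:15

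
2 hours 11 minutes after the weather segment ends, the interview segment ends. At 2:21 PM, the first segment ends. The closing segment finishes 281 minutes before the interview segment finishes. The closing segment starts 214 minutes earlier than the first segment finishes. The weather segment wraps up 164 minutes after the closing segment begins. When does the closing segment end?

The closing segment starts at 2:21 PM − 214 min = 10:47 AM.
The weather segment ends at 10:47 AM + 164 min = 1:31 PM.
The interview segment ends at 1:31 PM + 131 min = 3:42 PM.
The closing segment ends at 3:42 PM − 281 min = 11:01 AM.

11:01 AM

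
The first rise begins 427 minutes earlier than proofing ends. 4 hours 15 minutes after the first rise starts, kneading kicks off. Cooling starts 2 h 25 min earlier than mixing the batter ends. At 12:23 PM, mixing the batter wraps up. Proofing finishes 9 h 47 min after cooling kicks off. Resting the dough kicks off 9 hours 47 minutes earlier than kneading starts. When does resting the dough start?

7:06 AM

Cooling starts at 12:23 PM − 145 min = 9:58 AM.
Proofing ends at 9:58 AM + 587 min = 7:45 PM.
The first rise starts at 7:45 PM − 427 min = 12:38 PM.
Kneading starts at 12:38 PM + 255 min = 4:53 PM.
Resting the dough starts at 4:53 PM − 587 min = 7:06 AM.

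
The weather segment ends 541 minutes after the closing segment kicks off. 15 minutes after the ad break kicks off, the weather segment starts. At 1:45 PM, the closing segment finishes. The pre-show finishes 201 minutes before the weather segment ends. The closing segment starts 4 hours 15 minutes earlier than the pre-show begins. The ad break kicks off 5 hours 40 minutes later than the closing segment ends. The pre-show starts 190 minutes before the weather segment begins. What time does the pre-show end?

5:55 PM

The ad break starts at 1:45 PM + 340 min = 7:25 PM.
The weather segment starts at 7:25 PM + 15 min = 7:40 PM.
The pre-show starts at 7:40 PM − 190 min = 4:30 PM.
The closing segment starts at 4:30 PM − 255 min = 12:15 PM.
The weather segment ends at 12:15 PM + 541 min = 9:16 PM.
The pre-show ends at 9:16 PM − 201 min = 5:55 PM.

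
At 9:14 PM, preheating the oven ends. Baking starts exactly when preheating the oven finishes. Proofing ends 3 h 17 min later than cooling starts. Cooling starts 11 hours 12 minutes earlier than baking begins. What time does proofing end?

1:19 PM

Baking starts at 9:14 PM.
Cooling starts at 9:14 PM − 672 min = 10:02 AM.
Proofing ends at 10:02 AM + 197 min = 1:19 PM.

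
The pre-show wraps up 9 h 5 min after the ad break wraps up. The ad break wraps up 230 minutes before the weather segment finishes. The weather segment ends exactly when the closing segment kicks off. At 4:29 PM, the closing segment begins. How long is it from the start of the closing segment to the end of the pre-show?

5 hours 15 minutes

The weather segment ends at 4:29 PM.
The ad break ends at 4:29 PM − 230 min = 12:39 PM.
The pre-show ends at 12:39 PM + 545 min = 9:44 PM.
From 4:29 PM to 9:44 PM is 5 hours 15 minutes.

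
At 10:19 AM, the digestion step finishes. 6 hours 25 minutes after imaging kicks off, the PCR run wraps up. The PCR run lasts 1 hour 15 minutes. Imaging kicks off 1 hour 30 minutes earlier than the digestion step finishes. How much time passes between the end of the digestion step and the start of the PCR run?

Imaging starts at 10:19 AM − 90 min = 8:49 AM.
The PCR run ends at 8:49 AM + 385 min = 3:14 PM.
The PCR run starts at 3:14 PM − 75 min = 1:59 PM.
From 10:19 AM to 1:59 PM is 220 minutes.

220 minutes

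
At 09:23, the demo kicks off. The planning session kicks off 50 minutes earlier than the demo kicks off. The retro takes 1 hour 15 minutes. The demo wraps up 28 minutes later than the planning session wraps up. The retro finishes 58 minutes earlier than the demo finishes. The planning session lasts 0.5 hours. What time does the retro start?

07:18

The planning session starts at 09:23 − 50 min = 08:33.
The planning session ends at 08:33 + 30 min = 09:03.
The demo ends at 09:03 + 28 min = 09:31.
The retro ends at 09:31 − 58 min = 08:33.
The retro starts at 08:33 − 75 min = 07:18.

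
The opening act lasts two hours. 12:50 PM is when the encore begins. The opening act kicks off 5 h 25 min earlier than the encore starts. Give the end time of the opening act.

The opening act starts at 12:50 PM − 325 min = 7:25 AM.
The opening act ends at 7:25 AM + 120 min = 9:25 AM.

9:25 AM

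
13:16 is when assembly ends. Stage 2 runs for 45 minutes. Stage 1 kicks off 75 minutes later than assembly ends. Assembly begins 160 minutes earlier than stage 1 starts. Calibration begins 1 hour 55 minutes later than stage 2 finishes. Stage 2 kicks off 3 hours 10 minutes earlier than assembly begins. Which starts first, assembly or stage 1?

Stage 1 starts at 13:16 + 75 min = 14:31.
Assembly starts at 14:31 − 160 min = 11:51.
Assembly starts at 11:51 and stage 1 starts at 14:31, so assembly is first.

assembly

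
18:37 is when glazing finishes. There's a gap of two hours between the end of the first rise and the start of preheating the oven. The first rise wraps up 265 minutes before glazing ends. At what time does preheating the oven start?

16:12

The first rise ends at 18:37 − 265 min = 14:12.
Preheating the oven starts at 14:12 + 120 min = 16:12.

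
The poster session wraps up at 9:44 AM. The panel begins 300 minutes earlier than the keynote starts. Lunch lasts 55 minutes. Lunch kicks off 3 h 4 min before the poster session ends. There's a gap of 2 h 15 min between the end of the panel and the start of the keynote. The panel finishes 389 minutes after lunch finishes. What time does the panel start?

Lunch starts at 9:44 AM − 184 min = 6:40 AM.
Lunch ends at 6:40 AM + 55 min = 7:35 AM.
The panel ends at 7:35 AM + 389 min = 2:04 PM.
The keynote starts at 2:04 PM + 135 min = 4:19 PM.
The panel starts at 4:19 PM − 300 min = 11:19 AM.

11:19 AM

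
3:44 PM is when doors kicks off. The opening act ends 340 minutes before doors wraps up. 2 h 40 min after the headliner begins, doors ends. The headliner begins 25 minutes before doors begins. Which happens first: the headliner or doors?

the headliner

The headliner starts at 3:44 PM − 25 min = 3:19 PM.
The headliner starts at 3:19 PM and doors starts at 3:44 PM, so the headliner is first.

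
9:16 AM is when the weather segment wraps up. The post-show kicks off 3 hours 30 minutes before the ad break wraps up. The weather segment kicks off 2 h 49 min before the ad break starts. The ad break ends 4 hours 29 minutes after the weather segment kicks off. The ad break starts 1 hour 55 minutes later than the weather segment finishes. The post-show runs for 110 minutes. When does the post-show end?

The ad break starts at 9:16 AM + 115 min = 11:11 AM.
The weather segment starts at 11:11 AM − 169 min = 8:22 AM.
The ad break ends at 8:22 AM + 269 min = 12:51 PM.
The post-show starts at 12:51 PM − 210 min = 9:21 AM.
The post-show ends at 9:21 AM + 110 min = 11:11 AM.

11:11 AM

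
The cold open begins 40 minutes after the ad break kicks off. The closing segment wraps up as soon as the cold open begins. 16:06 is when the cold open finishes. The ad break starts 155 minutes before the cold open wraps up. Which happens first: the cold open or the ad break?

the ad break

The ad break starts at 16:06 − 155 min = 13:31.
The cold open starts at 13:31 + 40 min = 14:11.
The cold open starts at 14:11 and the ad break starts at 13:31, so the ad break is first.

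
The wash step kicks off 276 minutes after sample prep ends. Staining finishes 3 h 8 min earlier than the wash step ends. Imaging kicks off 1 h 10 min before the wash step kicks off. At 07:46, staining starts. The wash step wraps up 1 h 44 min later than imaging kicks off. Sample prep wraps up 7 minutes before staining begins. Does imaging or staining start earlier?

staining

Sample prep ends at 07:46 − 7 min = 07:39.
The wash step starts at 07:39 + 276 min = 12:15.
Imaging starts at 12:15 − 70 min = 11:05.
Imaging starts at 11:05 and staining starts at 07:46, so staining is first.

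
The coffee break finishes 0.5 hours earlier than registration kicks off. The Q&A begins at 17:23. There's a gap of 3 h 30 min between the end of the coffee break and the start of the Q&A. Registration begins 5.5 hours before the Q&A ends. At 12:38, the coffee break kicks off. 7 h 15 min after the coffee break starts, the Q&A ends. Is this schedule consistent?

Yes

The Q&A ends at 12:38 + 435 min = 19:53.
Registration starts at 19:53 − 330 min = 14:23.
The coffee break ends at 14:23 − 30 min = 13:53.
The Q&A starts at 13:53 + 210 min = 17:23.
That matches the stated 17:23, so the schedule is consistent.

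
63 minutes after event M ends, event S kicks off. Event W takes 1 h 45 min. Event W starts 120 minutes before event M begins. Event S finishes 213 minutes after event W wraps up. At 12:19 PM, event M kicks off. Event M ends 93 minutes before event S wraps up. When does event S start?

Event W starts at 12:19 PM − 120 min = 10:19 AM.
Event W ends at 10:19 AM + 105 min = 12:04 PM.
Event S ends at 12:04 PM + 213 min = 3:37 PM.
Event M ends at 3:37 PM − 93 min = 2:04 PM.
Event S starts at 2:04 PM + 63 min = 3:07 PM.

3:07 PM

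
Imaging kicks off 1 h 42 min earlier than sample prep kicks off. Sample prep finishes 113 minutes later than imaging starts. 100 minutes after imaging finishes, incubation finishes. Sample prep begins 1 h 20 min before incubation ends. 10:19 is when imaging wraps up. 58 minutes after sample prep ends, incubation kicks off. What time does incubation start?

Incubation ends at 10:19 + 100 min = 11:59.
Sample prep starts at 11:59 − 80 min = 10:39.
Imaging starts at 10:39 − 102 min = 08:57.
Sample prep ends at 08:57 + 113 min = 10:50.
Incubation starts at 10:50 + 58 min = 11:48.

11:48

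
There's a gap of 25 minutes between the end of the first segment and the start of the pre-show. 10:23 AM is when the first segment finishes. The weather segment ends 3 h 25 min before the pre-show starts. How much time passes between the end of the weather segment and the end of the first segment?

180 minutes

The pre-show starts at 10:23 AM + 25 min = 10:48 AM.
The weather segment ends at 10:48 AM − 205 min = 7:23 AM.
From 7:23 AM to 10:23 AM is 180 minutes.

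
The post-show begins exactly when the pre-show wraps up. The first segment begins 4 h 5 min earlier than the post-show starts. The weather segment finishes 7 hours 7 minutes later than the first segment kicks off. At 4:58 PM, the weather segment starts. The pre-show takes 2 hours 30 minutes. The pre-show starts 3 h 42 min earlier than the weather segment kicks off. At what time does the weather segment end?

6:48 PM

The pre-show starts at 4:58 PM − 222 min = 1:16 PM.
The pre-show ends at 1:16 PM + 150 min = 3:46 PM.
So the post-show starts at 3:46 PM.
The first segment starts at 3:46 PM − 245 min = 11:41 AM.
The weather segment ends at 11:41 AM + 427 min = 6:48 PM.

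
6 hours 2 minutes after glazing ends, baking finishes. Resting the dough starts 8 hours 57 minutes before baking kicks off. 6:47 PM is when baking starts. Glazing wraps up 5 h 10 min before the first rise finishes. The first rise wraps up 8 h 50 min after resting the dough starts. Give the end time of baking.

7:32 PM

Resting the dough starts at 6:47 PM − 537 min = 9:50 AM.
The first rise ends at 9:50 AM + 530 min = 6:40 PM.
Glazing ends at 6:40 PM − 310 min = 1:30 PM.
Baking ends at 1:30 PM + 362 min = 7:32 PM.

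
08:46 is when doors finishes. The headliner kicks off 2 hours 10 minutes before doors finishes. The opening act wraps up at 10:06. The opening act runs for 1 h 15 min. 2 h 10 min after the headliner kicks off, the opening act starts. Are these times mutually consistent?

No

The headliner starts at 08:46 − 130 min = 06:36.
The opening act starts at 06:36 + 130 min = 08:46.
The opening act ends at 08:46 + 75 min = 10:01.
But the opening act is also said to end at 10:06 — a 5-minute conflict.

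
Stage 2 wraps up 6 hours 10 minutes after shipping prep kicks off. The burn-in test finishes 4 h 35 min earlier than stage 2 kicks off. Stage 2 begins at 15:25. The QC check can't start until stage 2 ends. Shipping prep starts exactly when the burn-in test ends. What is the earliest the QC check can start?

The burn-in test ends at 15:25 − 275 min = 10:50.
So shipping prep starts at 10:50.
Stage 2 ends at 10:50 + 370 min = 17:00.
The QC check is bounded by stage 2, so the earliest it can start is 17:00.

17:00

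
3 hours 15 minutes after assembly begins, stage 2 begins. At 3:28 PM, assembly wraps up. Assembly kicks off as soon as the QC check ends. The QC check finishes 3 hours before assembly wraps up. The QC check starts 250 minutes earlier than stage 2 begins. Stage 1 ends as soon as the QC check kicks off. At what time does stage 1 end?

The QC check ends at 3:28 PM − 180 min = 12:28 PM.
So assembly starts at 12:28 PM.
Stage 2 starts at 12:28 PM + 195 min = 3:43 PM.
The QC check starts at 3:43 PM − 250 min = 11:33 AM.
So stage 1 ends at 11:33 AM.

11:33 AM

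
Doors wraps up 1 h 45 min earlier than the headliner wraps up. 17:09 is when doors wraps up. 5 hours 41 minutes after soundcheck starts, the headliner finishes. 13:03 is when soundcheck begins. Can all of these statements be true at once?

The headliner ends at 13:03 + 341 min = 18:44.
Doors ends at 18:44 − 105 min = 16:59.
But doors is also said to end at 17:09 — a 10-minute conflict.

No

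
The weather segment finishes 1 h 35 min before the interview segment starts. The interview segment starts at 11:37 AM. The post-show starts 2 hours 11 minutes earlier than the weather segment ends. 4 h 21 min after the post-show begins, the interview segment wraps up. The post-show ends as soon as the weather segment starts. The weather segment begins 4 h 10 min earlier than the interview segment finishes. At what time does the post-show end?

The weather segment ends at 11:37 AM − 95 min = 10:02 AM.
The post-show starts at 10:02 AM − 131 min = 7:51 AM.
The interview segment ends at 7:51 AM + 261 min = 12:12 PM.
The weather segment starts at 12:12 PM − 250 min = 8:02 AM.
So the post-show ends at 8:02 AM.

8:02 AM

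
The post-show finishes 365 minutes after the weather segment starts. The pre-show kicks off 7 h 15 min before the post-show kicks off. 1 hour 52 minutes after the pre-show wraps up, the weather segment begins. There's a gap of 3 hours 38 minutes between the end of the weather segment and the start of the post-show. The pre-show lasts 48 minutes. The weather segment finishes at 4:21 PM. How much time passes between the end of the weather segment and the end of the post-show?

5 h 8 min

The post-show starts at 4:21 PM + 218 min = 7:59 PM.
The pre-show starts at 7:59 PM − 435 min = 12:44 PM.
The pre-show ends at 12:44 PM + 48 min = 1:32 PM.
The weather segment starts at 1:32 PM + 112 min = 3:24 PM.
The post-show ends at 3:24 PM + 365 min = 9:29 PM.
From 4:21 PM to 9:29 PM is 5 h 8 min.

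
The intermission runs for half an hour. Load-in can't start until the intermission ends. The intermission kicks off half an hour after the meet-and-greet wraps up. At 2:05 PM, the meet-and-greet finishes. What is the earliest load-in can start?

3:05 PM

The intermission starts at 2:05 PM + 30 min = 2:35 PM.
The intermission ends at 2:35 PM + 30 min = 3:05 PM.
Load-in is bounded by the intermission, so the earliest it can start is 3:05 PM.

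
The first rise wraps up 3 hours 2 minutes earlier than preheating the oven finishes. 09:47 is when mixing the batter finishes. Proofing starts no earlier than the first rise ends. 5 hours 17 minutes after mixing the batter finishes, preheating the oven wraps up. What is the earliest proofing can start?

12:02

Preheating the oven ends at 09:47 + 317 min = 15:04.
The first rise ends at 15:04 − 182 min = 12:02.
Proofing is bounded by the first rise, so the earliest it can start is 12:02.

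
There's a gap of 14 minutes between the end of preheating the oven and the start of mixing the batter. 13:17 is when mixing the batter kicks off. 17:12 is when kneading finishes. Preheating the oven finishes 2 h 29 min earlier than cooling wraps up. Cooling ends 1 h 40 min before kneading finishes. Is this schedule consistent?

Yes

Cooling ends at 17:12 − 100 min = 15:32.
Preheating the oven ends at 15:32 − 149 min = 13:03.
Mixing the batter starts at 13:03 + 14 min = 13:17.
That matches the stated 13:17, so the schedule is consistent.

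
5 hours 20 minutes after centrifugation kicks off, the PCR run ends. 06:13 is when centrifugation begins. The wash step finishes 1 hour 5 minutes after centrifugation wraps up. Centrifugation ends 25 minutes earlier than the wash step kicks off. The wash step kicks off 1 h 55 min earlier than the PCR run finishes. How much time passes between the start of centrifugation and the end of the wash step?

4 hours 5 minutes

The PCR run ends at 06:13 + 320 min = 11:33.
The wash step starts at 11:33 − 115 min = 09:38.
Centrifugation ends at 09:38 − 25 min = 09:13.
The wash step ends at 09:13 + 65 min = 10:18.
From 06:13 to 10:18 is 4 hours 5 minutes.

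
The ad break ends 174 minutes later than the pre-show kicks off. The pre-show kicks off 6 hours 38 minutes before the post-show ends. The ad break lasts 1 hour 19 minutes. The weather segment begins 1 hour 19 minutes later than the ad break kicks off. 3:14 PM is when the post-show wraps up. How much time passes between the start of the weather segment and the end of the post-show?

The pre-show starts at 3:14 PM − 398 min = 8:36 AM.
The ad break ends at 8:36 AM + 174 min = 11:30 AM.
The ad break starts at 11:30 AM − 79 min = 10:11 AM.
The weather segment starts at 10:11 AM + 79 min = 11:30 AM.
From 11:30 AM to 3:14 PM is 224 minutes.

224 minutes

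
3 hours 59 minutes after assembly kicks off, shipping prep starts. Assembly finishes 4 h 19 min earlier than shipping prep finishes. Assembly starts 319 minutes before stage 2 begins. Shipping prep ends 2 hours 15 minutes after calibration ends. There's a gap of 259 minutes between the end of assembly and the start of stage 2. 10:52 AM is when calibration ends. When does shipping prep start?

Shipping prep ends at 10:52 AM + 135 min = 1:07 PM.
Assembly ends at 1:07 PM − 259 min = 8:48 AM.
Stage 2 starts at 8:48 AM + 259 min = 1:07 PM.
Assembly starts at 1:07 PM − 319 min = 7:48 AM.
Shipping prep starts at 7:48 AM + 239 min = 11:47 AM.

11:47 AM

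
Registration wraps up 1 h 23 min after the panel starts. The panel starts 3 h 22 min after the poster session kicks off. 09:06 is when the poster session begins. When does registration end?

The panel starts at 09:06 + 202 min = 12:28.
Registration ends at 12:28 + 83 min = 13:51.

13:51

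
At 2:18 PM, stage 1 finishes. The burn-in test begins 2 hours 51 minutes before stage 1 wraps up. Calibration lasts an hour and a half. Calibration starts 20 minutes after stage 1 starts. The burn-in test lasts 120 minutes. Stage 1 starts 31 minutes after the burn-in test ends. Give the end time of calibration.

The burn-in test starts at 2:18 PM − 171 min = 11:27 AM.
The burn-in test ends at 11:27 AM + 120 min = 1:27 PM.
Stage 1 starts at 1:27 PM + 31 min = 1:58 PM.
Calibration starts at 1:58 PM + 20 min = 2:18 PM.
Calibration ends at 2:18 PM + 90 min = 3:48 PM.

3:48 PM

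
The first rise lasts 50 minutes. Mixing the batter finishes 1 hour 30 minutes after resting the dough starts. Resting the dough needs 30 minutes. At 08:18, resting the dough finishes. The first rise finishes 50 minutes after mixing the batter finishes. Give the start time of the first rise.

Resting the dough starts at 08:18 − 30 min = 07:48.
Mixing the batter ends at 07:48 + 90 min = 09:18.
The first rise ends at 09:18 + 50 min = 10:08.
The first rise starts at 10:08 − 50 min = 09:18.

09:18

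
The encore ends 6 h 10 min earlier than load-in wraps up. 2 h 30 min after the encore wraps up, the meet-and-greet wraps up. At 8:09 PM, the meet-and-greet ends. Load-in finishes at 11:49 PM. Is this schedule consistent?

The encore ends at 11:49 PM − 370 min = 5:39 PM.
The meet-and-greet ends at 5:39 PM + 150 min = 8:09 PM.
That matches the stated 8:09 PM, so the schedule is consistent.

Yes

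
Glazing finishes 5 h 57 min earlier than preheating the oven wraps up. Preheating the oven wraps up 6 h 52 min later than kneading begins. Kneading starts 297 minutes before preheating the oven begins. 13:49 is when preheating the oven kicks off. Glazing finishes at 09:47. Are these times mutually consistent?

Yes

Kneading starts at 13:49 − 297 min = 08:52.
Preheating the oven ends at 08:52 + 412 min = 15:44.
Glazing ends at 15:44 − 357 min = 09:47.
That matches the stated 09:47, so the schedule is consistent.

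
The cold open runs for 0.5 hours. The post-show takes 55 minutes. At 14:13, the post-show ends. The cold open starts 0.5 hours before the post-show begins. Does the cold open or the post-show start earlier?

the cold open

The post-show starts at 14:13 − 55 min = 13:18.
The cold open starts at 13:18 − 30 min = 12:48.
The cold open starts at 12:48 and the post-show starts at 13:18, so the cold open is first.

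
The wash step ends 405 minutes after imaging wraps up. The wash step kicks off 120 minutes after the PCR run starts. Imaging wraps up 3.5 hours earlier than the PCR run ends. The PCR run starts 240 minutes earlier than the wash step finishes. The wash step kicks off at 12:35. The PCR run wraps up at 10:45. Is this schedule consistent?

Imaging ends at 10:45 − 210 min = 07:15.
The wash step ends at 07:15 + 405 min = 14:00.
The PCR run starts at 14:00 − 240 min = 10:00.
The wash step starts at 10:00 + 120 min = 12:00.
But the wash step is also said to start at 12:35 — a 35-minute conflict.

No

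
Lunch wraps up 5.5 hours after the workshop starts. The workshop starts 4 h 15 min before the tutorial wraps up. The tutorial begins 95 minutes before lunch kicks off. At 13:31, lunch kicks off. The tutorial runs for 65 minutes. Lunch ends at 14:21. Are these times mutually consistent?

No

The tutorial starts at 13:31 − 95 min = 11:56.
The tutorial ends at 11:56 + 65 min = 13:01.
The workshop starts at 13:01 − 255 min = 08:46.
Lunch ends at 08:46 + 330 min = 14:16.
But lunch is also said to end at 14:21 — a 5-minute conflict.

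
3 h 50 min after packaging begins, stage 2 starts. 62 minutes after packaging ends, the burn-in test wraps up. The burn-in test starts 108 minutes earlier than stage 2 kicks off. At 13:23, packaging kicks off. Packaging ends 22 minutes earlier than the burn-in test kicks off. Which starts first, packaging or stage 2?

packaging

Stage 2 starts at 13:23 + 230 min = 17:13.
Packaging starts at 13:23 and stage 2 starts at 17:13, so packaging is first.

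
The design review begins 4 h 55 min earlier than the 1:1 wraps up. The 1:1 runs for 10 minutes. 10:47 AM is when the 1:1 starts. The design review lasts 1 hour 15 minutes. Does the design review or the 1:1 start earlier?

The 1:1 ends at 10:47 AM + 10 min = 10:57 AM.
The design review starts at 10:57 AM − 295 min = 6:02 AM.
The design review starts at 6:02 AM and the 1:1 starts at 10:47 AM, so the design review is first.

the design review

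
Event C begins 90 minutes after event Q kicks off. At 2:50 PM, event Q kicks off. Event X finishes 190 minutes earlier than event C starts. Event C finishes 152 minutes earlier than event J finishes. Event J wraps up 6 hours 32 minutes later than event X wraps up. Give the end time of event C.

5:10 PM

Event C starts at 2:50 PM + 90 min = 4:20 PM.
Event X ends at 4:20 PM − 190 min = 1:10 PM.
Event J ends at 1:10 PM + 392 min = 7:42 PM.
Event C ends at 7:42 PM − 152 min = 5:10 PM.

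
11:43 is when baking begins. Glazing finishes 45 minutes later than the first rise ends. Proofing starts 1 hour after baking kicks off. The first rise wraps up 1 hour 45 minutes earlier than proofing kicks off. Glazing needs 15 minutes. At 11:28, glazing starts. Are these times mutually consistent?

Yes

Proofing starts at 11:43 + 60 min = 12:43.
The first rise ends at 12:43 − 105 min = 10:58.
Glazing ends at 10:58 + 45 min = 11:43.
Glazing starts at 11:43 − 15 min = 11:28.
That matches the stated 11:28, so the schedule is consistent.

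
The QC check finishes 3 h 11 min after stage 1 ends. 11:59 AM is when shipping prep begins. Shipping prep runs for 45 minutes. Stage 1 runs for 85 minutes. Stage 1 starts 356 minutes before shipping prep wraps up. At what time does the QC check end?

11:24 AM

Shipping prep ends at 11:59 AM + 45 min = 12:44 PM.
Stage 1 starts at 12:44 PM − 356 min = 6:48 AM.
Stage 1 ends at 6:48 AM + 85 min = 8:13 AM.
The QC check ends at 8:13 AM + 191 min = 11:24 AM.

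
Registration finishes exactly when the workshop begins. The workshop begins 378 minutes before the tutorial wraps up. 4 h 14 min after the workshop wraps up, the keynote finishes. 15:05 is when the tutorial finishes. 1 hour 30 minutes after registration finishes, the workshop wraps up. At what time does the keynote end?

The workshop starts at 15:05 − 378 min = 08:47.
So registration ends at 08:47.
The workshop ends at 08:47 + 90 min = 10:17.
The keynote ends at 10:17 + 254 min = 14:31.

14:31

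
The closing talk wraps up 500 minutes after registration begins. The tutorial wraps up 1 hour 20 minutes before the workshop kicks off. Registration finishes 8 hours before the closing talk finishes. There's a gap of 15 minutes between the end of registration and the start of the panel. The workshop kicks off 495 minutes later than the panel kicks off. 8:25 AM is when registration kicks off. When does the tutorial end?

The closing talk ends at 8:25 AM + 500 min = 4:45 PM.
Registration ends at 4:45 PM − 480 min = 8:45 AM.
The panel starts at 8:45 AM + 15 min = 9:00 AM.
The workshop starts at 9:00 AM + 495 min = 5:15 PM.
The tutorial ends at 5:15 PM − 80 min = 3:55 PM.

3:55 PM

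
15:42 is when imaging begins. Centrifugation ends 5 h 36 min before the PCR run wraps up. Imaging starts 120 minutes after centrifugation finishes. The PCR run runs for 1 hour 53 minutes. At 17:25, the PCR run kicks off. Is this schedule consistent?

The PCR run ends at 17:25 + 113 min = 19:18.
Centrifugation ends at 19:18 − 336 min = 13:42.
Imaging starts at 13:42 + 120 min = 15:42.
That matches the stated 15:42, so the schedule is consistent.

Yes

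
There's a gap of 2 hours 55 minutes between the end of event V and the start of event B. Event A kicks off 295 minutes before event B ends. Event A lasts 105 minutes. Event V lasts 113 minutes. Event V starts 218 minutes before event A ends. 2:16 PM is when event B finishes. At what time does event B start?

12:16 PM

Event A starts at 2:16 PM − 295 min = 9:21 AM.
Event A ends at 9:21 AM + 105 min = 11:06 AM.
Event V starts at 11:06 AM − 218 min = 7:28 AM.
Event V ends at 7:28 AM + 113 min = 9:21 AM.
Event B starts at 9:21 AM + 175 min = 12:16 PM.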